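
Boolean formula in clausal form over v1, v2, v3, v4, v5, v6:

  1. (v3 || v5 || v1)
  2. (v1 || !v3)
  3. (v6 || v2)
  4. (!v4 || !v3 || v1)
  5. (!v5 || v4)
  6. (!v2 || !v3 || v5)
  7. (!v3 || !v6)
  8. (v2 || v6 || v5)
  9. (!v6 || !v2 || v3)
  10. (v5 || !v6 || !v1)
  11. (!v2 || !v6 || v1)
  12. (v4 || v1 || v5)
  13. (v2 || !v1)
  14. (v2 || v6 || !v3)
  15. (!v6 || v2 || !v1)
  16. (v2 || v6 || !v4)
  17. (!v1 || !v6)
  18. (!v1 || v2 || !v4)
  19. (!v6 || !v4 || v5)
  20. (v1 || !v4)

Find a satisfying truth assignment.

Set v1 = True and propagate.
  then v2 is forced to True.
  then v6 is forced to False.
The remaining clauses are satisfied by v3 = False, v4 = False, v5 = False.

v1=True, v2=True, v3=False, v4=False, v5=False, v6=False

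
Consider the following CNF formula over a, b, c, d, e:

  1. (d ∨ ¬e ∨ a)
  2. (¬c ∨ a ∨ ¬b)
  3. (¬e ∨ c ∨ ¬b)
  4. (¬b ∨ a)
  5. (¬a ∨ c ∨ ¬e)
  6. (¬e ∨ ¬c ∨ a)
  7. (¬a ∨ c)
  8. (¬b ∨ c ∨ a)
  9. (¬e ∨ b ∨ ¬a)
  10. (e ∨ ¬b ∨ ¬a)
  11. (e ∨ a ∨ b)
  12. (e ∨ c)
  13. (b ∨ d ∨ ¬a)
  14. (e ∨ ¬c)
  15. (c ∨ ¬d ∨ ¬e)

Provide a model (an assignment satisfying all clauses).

a = True  b = True  c = True  d = False  e = True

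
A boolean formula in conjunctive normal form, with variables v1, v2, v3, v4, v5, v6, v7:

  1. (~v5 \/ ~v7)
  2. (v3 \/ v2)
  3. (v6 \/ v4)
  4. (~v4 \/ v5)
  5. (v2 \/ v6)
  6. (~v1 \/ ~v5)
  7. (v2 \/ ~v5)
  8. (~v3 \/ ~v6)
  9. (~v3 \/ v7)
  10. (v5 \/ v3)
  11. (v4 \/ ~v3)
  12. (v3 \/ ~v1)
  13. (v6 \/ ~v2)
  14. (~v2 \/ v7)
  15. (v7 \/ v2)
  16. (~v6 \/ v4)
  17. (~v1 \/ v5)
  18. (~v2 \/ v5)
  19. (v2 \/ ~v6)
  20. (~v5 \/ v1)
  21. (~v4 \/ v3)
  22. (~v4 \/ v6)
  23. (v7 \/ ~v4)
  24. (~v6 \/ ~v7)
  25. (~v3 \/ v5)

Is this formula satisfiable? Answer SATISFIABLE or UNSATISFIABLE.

v5 = True:
  propagation gives v7=False, v1=False; an empty clause results — contradiction.
v5 = False:
  propagation gives v4=False, v6=True; an empty clause results — contradiction.
Every branch closes, so no satisfying assignment exists.

UNSATISFIABLE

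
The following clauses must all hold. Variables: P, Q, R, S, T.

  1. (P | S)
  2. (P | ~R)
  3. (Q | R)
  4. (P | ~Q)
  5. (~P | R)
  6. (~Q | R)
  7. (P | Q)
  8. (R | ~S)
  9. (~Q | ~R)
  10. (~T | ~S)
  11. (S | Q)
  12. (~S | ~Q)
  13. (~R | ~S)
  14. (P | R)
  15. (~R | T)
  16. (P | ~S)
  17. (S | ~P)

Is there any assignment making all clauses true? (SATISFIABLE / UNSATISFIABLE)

R = True:
  propagation gives P=True, Q=False, S=True; an empty clause results — contradiction.
R = False:
  propagation gives Q=True; an empty clause results — contradiction.
Every branch closes, so no satisfying assignment exists.

UNSATISFIABLE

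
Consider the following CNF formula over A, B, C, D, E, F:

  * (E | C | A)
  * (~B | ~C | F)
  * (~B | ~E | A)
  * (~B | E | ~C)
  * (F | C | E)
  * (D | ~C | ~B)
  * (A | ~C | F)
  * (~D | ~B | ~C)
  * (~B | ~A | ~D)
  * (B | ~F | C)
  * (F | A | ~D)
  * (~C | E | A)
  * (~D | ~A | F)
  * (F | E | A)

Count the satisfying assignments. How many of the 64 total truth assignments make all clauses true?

Case analysis on C and A:
  C=T, A=T: E free; 3 ways for (B,D,F) × 2^1 = 6.
  C=T, A=F: remaining (B,D,E,F) ∈ {(F,F,T,T); (F,T,T,T)} — 2.
  C=F, A=T: remaining (B,D,E,F) ∈ {(F,F,T,F); (T,F,F,T); (T,F,T,F); (T,F,T,T)} — 4.
  C=F, A=F: remaining (B,D,E,F) ∈ {(F,F,T,F)} — 1.
Total: 6 + 2 + 4 + 1 = 13.

13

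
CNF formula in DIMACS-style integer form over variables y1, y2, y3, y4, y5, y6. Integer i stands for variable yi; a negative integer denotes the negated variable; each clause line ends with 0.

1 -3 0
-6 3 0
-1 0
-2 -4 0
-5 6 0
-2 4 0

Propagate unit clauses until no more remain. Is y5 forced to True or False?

(~y1) is a unit clause: y1 = False.
From (y1 | ~y3) and y1 = False: y3 = False.
From (y3 | ~y6) and y3 = False: y6 = False.
(y6 | ~y5): since y6 = False, the clause reduces to (~y5). y5 = False.

False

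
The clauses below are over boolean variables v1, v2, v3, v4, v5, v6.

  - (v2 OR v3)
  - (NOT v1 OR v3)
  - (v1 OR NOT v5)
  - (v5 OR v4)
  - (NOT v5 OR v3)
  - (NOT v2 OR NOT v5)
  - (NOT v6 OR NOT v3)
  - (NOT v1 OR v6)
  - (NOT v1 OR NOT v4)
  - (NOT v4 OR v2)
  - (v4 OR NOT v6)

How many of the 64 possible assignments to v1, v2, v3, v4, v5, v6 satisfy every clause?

3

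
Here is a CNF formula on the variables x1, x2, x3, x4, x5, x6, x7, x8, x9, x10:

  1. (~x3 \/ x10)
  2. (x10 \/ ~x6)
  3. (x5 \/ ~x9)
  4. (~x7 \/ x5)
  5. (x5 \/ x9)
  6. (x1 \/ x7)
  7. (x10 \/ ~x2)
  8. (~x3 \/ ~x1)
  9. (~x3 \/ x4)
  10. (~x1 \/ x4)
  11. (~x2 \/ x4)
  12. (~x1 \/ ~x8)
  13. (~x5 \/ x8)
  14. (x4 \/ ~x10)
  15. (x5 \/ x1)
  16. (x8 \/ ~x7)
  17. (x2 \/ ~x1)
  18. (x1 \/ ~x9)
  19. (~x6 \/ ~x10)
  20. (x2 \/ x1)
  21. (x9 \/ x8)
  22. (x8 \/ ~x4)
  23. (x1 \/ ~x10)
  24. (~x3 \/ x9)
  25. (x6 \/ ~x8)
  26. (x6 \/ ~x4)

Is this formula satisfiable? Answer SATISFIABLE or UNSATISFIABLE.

UNSATISFIABLE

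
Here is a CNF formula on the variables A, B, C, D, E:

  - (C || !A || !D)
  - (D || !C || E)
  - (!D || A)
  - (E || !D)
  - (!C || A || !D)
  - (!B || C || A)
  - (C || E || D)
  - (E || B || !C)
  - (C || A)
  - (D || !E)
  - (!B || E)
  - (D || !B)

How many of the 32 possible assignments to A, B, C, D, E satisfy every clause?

2

The models are:
  A=1 B=0 C=1 D=1 E=1
  A=1 B=1 C=1 D=1 E=1
Count: 2.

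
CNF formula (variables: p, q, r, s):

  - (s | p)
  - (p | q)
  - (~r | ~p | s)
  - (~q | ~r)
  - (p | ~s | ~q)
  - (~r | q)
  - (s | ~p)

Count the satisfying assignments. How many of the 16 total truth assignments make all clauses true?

The models are:
  p=T q=F r=F s=T
  p=T q=T r=F s=T
Count: 2.

2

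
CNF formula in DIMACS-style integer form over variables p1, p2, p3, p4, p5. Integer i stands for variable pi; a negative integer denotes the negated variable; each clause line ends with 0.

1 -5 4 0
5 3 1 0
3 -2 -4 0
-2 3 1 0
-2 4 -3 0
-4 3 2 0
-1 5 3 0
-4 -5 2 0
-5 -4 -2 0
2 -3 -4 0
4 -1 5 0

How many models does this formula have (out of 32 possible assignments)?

6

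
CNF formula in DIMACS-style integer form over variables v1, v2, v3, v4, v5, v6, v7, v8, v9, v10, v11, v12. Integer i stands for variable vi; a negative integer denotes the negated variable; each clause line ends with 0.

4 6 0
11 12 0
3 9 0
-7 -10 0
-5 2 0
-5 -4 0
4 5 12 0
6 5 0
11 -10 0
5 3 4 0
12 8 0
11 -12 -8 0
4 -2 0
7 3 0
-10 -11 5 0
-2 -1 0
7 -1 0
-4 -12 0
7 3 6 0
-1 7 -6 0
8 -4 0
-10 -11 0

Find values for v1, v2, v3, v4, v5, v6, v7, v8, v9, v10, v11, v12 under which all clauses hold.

Pure literal: v1 appears only negated; assign v1 = False.
Pure literal: v3 appears only positively; assign v3 = True.
Branch on v2: take v2 = True.
  then v4 is forced to True.
  then v5 is forced to False.
  then v6 is forced to True.
  then v12 is forced to False.
  then v11 is forced to True.
  then v8 is forced to True.
  then v10 is forced to False.
v7, v9 are now unconstrained; take v7 = False, v9 = False.

v1=F, v2=T, v3=T, v4=T, v5=F, v6=T, v7=F, v8=T, v9=F, v10=F, v11=T, v12=F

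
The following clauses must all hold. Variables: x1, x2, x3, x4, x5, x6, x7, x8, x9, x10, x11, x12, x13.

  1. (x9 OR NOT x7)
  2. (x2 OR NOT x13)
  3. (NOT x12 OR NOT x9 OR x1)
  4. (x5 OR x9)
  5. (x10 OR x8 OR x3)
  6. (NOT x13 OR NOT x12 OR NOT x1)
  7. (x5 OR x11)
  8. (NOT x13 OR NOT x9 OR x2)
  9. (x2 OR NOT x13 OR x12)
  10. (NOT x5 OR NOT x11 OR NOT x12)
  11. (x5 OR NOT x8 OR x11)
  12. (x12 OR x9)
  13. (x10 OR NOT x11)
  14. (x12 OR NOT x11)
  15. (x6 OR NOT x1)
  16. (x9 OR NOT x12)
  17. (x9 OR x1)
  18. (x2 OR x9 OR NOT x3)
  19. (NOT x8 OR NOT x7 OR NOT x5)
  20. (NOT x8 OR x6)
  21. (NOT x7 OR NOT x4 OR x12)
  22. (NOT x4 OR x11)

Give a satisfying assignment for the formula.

x1=0, x2=1, x3=1, x4=0, x5=1, x6=1, x7=1, x8=0, x9=1, x10=1, x11=0, x12=0, x13=0

Check each clause:
  1. (x9 OR NOT x7) — x9 is true.
  2. (x2 OR NOT x13) — x2 is true.
  3. (x1 OR NOT x12 OR NOT x9) — NOT x12 is true.
  4. (x9 OR x5) — x9 is true.
  5. (x3 OR x10 OR x8) — x10 is true.
  6. (NOT x13 OR NOT x12 OR NOT x1) — NOT x13 is true.
  7. (x5 OR x11) — x5 is true.
  8. (NOT x9 OR NOT x13 OR x2) — x2 is true.
  9. (NOT x13 OR x12 OR x2) — x2 is true.
  10. (NOT x12 OR NOT x5 OR NOT x11) — NOT x12 is true.
  11. (NOT x8 OR x5 OR x11) — NOT x8 is true.
  12. (x12 OR x9) — x9 is true.
  13. (x10 OR NOT x11) — x10 is true.
  14. (x12 OR NOT x11) — NOT x11 is true.
  15. (NOT x1 OR x6) — NOT x1 is true.
  16. (x9 OR NOT x12) — x9 is true.
  17. (x9 OR x1) — x9 is true.
  18. (x2 OR x9 OR NOT x3) — x9 is true.
  19. (NOT x5 OR NOT x7 OR NOT x8) — NOT x8 is true.
  20. (NOT x8 OR x6) — NOT x8 is true.
  21. (NOT x4 OR NOT x7 OR x12) — NOT x4 is true.
  22. (NOT x4 OR x11) — NOT x4 is true.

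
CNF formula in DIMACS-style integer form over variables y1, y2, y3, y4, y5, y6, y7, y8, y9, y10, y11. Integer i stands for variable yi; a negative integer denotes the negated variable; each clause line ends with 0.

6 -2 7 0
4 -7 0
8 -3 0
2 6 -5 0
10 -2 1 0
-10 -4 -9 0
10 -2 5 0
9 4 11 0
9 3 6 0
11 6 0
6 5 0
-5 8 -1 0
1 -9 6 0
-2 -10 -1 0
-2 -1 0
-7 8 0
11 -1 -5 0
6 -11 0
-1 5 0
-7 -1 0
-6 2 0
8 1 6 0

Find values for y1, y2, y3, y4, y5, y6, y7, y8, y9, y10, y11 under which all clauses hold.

y1=F  y2=T  y3=F  y4=F  y5=T  y6=T  y7=F  y8=F  y9=T  y10=T  y11=F

Try y1 = False.
Branch on y2: take y2 = True.
  then y10 is forced to True.
The remaining clauses are satisfied by y3 = False, y4 = False, y5 = True, y6 = True, y7 = False, y8 = False, y9 = True, y11 = False.
Every clause has at least one true literal under this assignment.
Check each clause:
  1. (!y2 || y6 || y7) — y6 is true.
  2. (!y7 || y4) — !y7 is true.
  3. (y8 || !y3) — !y3 is true.
  4. (y6 || !y5 || y2) — y2 is true.
  5. (y1 || !y2 || y10) — y10 is true.
  6. (!y4 || !y10 || !y9) — !y4 is true.
  7. (y5 || !y2 || y10) — y10 is true.
  8. (y4 || y11 || y9) — y9 is true.
  9. (y3 || y9 || y6) — y9 is true.
  10. (y6 || y11) — y6 is true.
  11. (y5 || y6) — y5 is true.
  12. (!y5 || !y1 || y8) — !y1 is true.
  13. (y1 || !y9 || y6) — y6 is true.
  14. (!y2 || !y10 || !y1) — !y1 is true.
  15. (!y1 || !y2) — !y1 is true.
  16. (!y7 || y8) — !y7 is true.
  17. (y11 || !y1 || !y5) — !y1 is true.
  18. (!y11 || y6) — !y11 is true.
  19. (y5 || !y1) — y5 is true.
  20. (!y7 || !y1) — !y7 is true.
  21. (!y6 || y2) — y2 is true.
  22. (y8 || y1 || y6) — y6 is true.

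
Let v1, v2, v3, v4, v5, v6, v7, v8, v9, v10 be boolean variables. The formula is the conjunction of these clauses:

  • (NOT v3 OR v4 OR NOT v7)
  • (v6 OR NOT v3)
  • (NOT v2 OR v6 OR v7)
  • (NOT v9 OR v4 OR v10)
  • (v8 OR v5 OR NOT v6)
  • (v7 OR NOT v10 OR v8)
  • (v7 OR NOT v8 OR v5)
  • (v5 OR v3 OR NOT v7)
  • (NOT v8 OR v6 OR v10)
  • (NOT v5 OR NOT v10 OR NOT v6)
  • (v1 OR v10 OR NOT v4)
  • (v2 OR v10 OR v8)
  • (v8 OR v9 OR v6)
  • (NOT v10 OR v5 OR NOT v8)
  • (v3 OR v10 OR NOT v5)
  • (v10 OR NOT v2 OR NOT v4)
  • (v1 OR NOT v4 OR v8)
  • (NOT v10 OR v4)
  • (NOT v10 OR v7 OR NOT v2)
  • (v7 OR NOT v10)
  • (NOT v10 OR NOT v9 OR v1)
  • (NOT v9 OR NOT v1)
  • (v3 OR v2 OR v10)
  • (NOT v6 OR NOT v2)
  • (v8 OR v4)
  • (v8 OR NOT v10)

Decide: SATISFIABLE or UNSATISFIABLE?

Set v1 = False and propagate.
For the remaining variables, v2 = True, v3 = False, v4 = True, v5 = True, v6 = False, v7 = True, v8 = True, v9 = False, v10 = True works.
Every clause has at least one true literal under this assignment.
So v1 = 0  v2 = 1  v3 = 0  v4 = 1  v5 = 1  v6 = 0  v7 = 1  v8 = 1  v9 = 0  v10 = 1 is a satisfying assignment.

SATISFIABLE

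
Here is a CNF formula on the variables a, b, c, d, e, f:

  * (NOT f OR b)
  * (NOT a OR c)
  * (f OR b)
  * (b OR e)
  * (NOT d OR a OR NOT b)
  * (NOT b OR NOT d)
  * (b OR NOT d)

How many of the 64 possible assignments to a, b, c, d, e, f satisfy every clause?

Case analysis on b and d:
  b=T, d=T: a clause becomes empty — 0.
  b=T, d=F: e, f free; 3 ways for (a,c) × 2^2 = 12.
  b=F, d=T: a clause becomes empty — 0.
  b=F, d=F: a clause becomes empty — 0.
Total: 0 + 12 + 0 + 0 = 12.

12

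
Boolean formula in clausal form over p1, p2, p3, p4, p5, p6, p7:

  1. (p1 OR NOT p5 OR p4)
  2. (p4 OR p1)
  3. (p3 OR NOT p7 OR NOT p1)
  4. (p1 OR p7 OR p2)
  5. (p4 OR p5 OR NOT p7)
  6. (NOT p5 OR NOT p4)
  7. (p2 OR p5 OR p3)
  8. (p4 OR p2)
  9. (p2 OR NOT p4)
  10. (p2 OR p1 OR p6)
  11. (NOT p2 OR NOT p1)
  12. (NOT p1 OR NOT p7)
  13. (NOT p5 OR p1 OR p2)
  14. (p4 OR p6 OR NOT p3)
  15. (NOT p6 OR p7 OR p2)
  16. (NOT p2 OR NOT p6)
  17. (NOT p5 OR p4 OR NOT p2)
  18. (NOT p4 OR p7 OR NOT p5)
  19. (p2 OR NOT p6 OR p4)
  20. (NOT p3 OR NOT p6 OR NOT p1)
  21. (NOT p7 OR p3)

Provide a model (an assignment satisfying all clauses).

p1=F  p2=T  p3=T  p4=T  p5=F  p6=F  p7=F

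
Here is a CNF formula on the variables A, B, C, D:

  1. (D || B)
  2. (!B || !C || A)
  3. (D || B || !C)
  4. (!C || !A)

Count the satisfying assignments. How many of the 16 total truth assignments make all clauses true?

Case analysis on B and C:
  B=T, C=T: a clause becomes empty — 0.
  B=T, C=F: remaining (A,D) ∈ {(F,F); (F,T); (T,F); (T,T)} — 4.
  B=F, C=T: remaining (A,D) ∈ {(F,T)} — 1.
  B=F, C=F: remaining (A,D) ∈ {(F,T); (T,T)} — 2.
Total: 0 + 4 + 1 + 2 = 7.

7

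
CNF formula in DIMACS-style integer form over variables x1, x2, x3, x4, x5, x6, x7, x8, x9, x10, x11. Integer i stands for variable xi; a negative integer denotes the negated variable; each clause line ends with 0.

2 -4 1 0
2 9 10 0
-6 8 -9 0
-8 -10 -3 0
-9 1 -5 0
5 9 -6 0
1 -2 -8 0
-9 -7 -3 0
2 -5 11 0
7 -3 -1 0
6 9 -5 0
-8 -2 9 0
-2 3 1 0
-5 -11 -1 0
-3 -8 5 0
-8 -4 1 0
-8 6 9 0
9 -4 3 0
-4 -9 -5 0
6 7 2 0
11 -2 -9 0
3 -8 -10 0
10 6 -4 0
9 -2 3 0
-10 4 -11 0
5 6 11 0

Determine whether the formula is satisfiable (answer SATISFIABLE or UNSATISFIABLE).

Set x1 = False and propagate.
Try x2 = False.
  then x4 is forced to False.
Set x3 = False and propagate.
The remaining clauses are satisfied by x5 = False, x6 = False, x7 = True, x8 = False, x9 = True, x10 = False, x11 = True.
Every clause has at least one true literal under this assignment.
So x1=False, x2=False, x3=False, x4=False, x5=False, x6=False, x7=True, x8=False, x9=True, x10=False, x11=True is a satisfying assignment.

SATISFIABLE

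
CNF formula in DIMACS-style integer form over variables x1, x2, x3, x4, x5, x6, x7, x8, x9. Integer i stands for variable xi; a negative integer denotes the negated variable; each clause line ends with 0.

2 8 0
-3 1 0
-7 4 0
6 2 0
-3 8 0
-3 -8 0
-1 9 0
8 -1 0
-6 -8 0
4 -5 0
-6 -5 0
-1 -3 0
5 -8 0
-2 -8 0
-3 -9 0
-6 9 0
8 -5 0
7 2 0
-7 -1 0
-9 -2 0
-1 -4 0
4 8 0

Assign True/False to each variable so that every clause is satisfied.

Pure literal: x3 appears only negated; assign x3 = False.
Try x1 = False.
Set x2 = True and propagate.
  then x8 is forced to False.
  then x5 is forced to False.
  then x9 is forced to False.
  then x6 is forced to False.
  then x4 is forced to True.
x7 is now unconstrained; take x7 = False.

x1 = False, x2 = True, x3 = False, x4 = True, x5 = False, x6 = False, x7 = False, x8 = False, x9 = False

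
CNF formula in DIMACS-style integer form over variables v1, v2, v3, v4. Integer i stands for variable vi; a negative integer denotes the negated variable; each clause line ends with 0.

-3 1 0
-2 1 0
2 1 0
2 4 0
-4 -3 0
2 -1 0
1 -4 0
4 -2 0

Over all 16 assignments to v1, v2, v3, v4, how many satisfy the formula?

1

Satisfying assignments:
  v1=T v2=T v3=F v4=T
That's 1 in total.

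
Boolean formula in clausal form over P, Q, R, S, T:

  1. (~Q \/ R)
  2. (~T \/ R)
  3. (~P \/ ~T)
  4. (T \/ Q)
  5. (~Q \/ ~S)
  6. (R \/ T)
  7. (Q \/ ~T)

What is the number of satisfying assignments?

3

The models are:
  P=F Q=T R=T S=F T=F
  P=F Q=T R=T S=F T=T
  P=T Q=T R=T S=F T=F
That's 3 in total.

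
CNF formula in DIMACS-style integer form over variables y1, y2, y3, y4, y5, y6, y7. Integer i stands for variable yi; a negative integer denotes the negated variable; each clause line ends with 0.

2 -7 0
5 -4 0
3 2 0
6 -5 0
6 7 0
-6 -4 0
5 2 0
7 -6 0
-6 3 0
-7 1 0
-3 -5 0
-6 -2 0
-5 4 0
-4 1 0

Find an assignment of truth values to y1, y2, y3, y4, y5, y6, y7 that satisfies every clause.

y1 = True, y2 = True, y3 = False, y4 = False, y5 = False, y6 = False, y7 = True

Check each clause:
  1. (!y7 || y2) — y2 is true.
  2. (y5 || !y4) — !y4 is true.
  3. (y2 || y3) — y2 is true.
  4. (!y5 || y6) — !y5 is true.
  5. (y7 || y6) — y7 is true.
  6. (!y6 || !y4) — !y6 is true.
  7. (y2 || y5) — y2 is true.
  8. (!y6 || y7) — !y6 is true.
  9. (y3 || !y6) — !y6 is true.
  10. (y1 || !y7) — y1 is true.
  11. (!y5 || !y3) — !y5 is true.
  12. (!y6 || !y2) — !y6 is true.
  13. (!y5 || y4) — !y5 is true.
  14. (!y4 || y1) — y1 is true.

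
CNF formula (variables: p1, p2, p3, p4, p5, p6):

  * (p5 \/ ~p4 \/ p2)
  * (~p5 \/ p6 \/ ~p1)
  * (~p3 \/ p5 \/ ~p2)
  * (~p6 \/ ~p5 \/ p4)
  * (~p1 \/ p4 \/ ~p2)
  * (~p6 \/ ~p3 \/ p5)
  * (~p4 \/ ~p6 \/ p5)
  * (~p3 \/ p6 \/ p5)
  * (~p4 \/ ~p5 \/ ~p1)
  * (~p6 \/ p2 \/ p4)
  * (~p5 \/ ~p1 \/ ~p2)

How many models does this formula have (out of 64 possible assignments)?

18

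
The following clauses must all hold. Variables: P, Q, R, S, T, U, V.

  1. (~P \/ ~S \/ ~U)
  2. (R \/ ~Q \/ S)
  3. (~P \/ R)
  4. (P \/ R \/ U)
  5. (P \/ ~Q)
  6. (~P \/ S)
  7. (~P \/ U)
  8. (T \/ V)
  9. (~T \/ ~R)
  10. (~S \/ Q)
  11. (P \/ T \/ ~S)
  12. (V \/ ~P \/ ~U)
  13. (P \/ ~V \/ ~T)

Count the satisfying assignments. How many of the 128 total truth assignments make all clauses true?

Satisfying assignments:
  P=F Q=F R=F S=F T=F U=T V=T
  P=F Q=F R=F S=F T=T U=T V=F
  P=F Q=F R=T S=F T=F U=F V=T
  P=F Q=F R=T S=F T=F U=T V=T
Count: 4.

4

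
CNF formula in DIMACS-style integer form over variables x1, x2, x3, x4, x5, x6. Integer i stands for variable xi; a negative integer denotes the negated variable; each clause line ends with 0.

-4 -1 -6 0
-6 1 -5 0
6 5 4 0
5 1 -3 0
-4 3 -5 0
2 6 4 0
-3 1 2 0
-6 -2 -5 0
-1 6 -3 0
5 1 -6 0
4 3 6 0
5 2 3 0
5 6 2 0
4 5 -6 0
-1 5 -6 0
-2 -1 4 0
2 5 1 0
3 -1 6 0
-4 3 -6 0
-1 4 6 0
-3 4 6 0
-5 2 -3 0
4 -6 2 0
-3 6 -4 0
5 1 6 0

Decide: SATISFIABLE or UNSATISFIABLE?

UNSATISFIABLE

x6 = True:
  x5 = True:
    propagation gives x1=True, x4=False, x2=False; an empty clause results — contradiction.
  x5 = False:
    propagation gives x1=True; an empty clause results — contradiction.
x6 = False:
  x3 = True:
    propagation gives x1=False, x5=True, x2=True, x4=True; an empty clause results — contradiction.
  x3 = False:
    propagation gives x4=True, x5=False, x2=True, x1=False; an empty clause results — contradiction.
Every branch closes, so no satisfying assignment exists.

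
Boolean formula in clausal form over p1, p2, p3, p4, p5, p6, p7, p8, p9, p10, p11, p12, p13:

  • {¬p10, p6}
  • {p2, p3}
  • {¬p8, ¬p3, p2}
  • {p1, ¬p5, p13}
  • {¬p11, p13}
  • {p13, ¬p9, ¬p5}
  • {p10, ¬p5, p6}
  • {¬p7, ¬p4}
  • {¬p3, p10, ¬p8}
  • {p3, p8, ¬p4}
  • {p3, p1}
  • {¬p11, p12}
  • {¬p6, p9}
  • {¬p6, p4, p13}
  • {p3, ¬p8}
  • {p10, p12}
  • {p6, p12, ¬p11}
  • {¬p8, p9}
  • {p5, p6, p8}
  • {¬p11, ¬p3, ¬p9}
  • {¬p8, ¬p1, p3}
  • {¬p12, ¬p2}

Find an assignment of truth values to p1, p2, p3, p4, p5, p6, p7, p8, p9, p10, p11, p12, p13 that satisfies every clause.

p1=1, p2=1, p3=1, p4=0, p5=1, p6=1, p7=1, p8=0, p9=1, p10=1, p11=0, p12=0, p13=1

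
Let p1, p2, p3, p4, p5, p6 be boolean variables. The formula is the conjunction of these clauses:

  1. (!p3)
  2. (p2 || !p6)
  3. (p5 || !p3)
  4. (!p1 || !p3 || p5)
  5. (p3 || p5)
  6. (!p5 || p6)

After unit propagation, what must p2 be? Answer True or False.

True

(!p3) is a unit clause: p3 = False.
(p5 || p3) with p3 = False leaves only p5, so p5 = True.
In (!p5 || p6), !p5 is now false; p6 must hold, so p6 = True.
(!p6 || p2) with p6 = True leaves only p2, so p2 = True.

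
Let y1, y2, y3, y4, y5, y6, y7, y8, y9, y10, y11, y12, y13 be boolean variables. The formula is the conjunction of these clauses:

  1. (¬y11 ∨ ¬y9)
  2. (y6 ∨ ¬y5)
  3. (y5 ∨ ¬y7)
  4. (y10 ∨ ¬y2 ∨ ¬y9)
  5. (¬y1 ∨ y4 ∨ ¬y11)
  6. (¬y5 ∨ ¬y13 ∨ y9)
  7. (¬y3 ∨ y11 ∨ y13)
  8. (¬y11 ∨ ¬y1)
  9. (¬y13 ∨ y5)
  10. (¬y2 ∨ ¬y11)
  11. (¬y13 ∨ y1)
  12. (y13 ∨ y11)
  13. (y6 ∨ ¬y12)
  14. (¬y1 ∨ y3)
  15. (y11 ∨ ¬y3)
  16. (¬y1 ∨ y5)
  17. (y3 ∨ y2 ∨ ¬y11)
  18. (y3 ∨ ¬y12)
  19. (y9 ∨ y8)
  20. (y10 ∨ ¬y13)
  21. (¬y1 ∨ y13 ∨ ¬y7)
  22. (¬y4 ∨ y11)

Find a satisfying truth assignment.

Pure literal: y7 appears only negated; assign y7 = False.
y8 occurs only positively in the remaining clauses — set y8 = True.
Set y1 = False and propagate.
  then y13 is forced to False.
  then y11 is forced to True.
  then y9 is forced to False.
  then y2 is forced to False.
  then y3 is forced to True.
Set y5 = False and propagate.
Set y6 = False and propagate.
  then y12 is forced to False.
y4, y10 are now unconstrained; take y4 = False, y10 = True.
Check each clause:
  1. (¬y11 ∨ ¬y9) — ¬y9 is true.
  2. (y6 ∨ ¬y5) — ¬y5 is true.
  3. (y5 ∨ ¬y7) — ¬y7 is true.
  4. (¬y9 ∨ ¬y2 ∨ y10) — y10 is true.
  5. (¬y11 ∨ ¬y1 ∨ y4) — ¬y1 is true.
  6. (¬y13 ∨ ¬y5 ∨ y9) — ¬y13 is true.
  7. (¬y3 ∨ y13 ∨ y11) — y11 is true.
  8. (¬y1 ∨ ¬y11) — ¬y1 is true.
  9. (y5 ∨ ¬y13) — ¬y13 is true.
  10. (¬y2 ∨ ¬y11) — ¬y2 is true.
  11. (¬y13 ∨ y1) — ¬y13 is true.
  12. (y11 ∨ y13) — y11 is true.
  13. (¬y12 ∨ y6) — ¬y12 is true.
  14. (y3 ∨ ¬y1) — y3 is true.
  15. (y11 ∨ ¬y3) — y11 is true.
  16. (¬y1 ∨ y5) — ¬y1 is true.
  17. (y3 ∨ y2 ∨ ¬y11) — y3 is true.
  18. (¬y12 ∨ y3) — y3 is true.
  19. (y8 ∨ y9) — y8 is true.
  20. (¬y13 ∨ y10) — y10 is true.
  21. (y13 ∨ ¬y1 ∨ ¬y7) — ¬y7 is true.
  22. (y11 ∨ ¬y4) — y11 is true.

y1 = False, y2 = False, y3 = True, y4 = False, y5 = False, y6 = False, y7 = False, y8 = True, y9 = False, y10 = True, y11 = True, y12 = False, y13 = False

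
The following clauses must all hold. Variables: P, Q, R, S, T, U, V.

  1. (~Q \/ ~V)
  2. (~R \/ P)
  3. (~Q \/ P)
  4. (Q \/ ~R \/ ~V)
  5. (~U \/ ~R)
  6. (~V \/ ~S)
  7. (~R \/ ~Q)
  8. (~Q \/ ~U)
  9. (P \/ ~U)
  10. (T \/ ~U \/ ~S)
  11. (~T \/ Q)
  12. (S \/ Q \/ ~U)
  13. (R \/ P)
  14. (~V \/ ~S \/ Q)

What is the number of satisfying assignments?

9

Split on Q, then R.
  Q=T, R=T: a clause becomes empty — 0.
  Q=T, R=F: remaining (P,S,T,U,V) ∈ {(T,F,F,F,F); (T,F,T,F,F); (T,T,F,F,F); (T,T,T,F,F)} — 4.
  Q=F, R=T: remaining (P,S,T,U,V) ∈ {(T,F,F,F,F); (T,T,F,F,F)} — 2.
  Q=F, R=F: remaining (P,S,T,U,V) ∈ {(T,F,F,F,F); (T,F,F,F,T); (T,T,F,F,F)} — 3.
Total: 0 + 4 + 2 + 3 = 9.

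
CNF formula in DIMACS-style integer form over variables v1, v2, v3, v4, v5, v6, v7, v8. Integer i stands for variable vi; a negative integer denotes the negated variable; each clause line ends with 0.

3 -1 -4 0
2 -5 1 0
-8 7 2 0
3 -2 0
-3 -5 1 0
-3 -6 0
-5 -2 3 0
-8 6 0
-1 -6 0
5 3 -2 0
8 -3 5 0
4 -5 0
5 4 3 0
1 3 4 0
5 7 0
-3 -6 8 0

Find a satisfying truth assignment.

v1=True, v2=True, v3=True, v4=True, v5=True, v6=False, v7=False, v8=False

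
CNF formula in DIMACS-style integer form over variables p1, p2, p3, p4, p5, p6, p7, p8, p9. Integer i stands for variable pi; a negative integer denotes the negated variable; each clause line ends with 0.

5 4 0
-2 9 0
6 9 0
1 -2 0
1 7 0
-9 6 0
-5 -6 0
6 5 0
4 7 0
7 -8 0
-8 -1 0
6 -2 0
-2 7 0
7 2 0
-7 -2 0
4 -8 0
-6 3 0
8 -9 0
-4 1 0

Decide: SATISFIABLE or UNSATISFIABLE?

SATISFIABLE

p3 occurs only positively in the remaining clauses — set p3 = True.
Set p1 = True and propagate.
  then p8 is forced to False.
  then p9 is forced to False.
  then p2 is forced to False.
  then p6 is forced to True.
  then p5 is forced to False.
  then p4 is forced to True.
  then p7 is forced to True.
So p1 = 1, p2 = 0, p3 = 1, p4 = 1, p5 = 0, p6 = 1, p7 = 1, p8 = 0, p9 = 0 is a satisfying assignment.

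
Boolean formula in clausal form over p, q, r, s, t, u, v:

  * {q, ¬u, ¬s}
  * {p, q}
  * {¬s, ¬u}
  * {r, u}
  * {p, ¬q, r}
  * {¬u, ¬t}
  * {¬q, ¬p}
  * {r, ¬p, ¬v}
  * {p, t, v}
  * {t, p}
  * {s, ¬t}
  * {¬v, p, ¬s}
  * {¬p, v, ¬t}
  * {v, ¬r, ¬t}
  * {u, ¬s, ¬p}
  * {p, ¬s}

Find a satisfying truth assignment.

p = True, q = False, r = False, s = False, t = False, u = True, v = False

Set p = True and propagate.
  then q is forced to False.
Set r = False and propagate.
  then u is forced to True.
  then s is forced to False.
  then t is forced to False.
  then v is forced to False.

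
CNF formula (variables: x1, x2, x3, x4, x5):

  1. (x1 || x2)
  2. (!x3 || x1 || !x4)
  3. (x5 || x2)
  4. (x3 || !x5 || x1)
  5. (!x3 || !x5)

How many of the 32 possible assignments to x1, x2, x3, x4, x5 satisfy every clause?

Split on x1, then x3.
  x1=T, x3=T: remaining (x2,x4,x5) ∈ {(T,F,F); (T,T,F)} — 2.
  x1=T, x3=F: x4 free; 3 ways for (x2,x5) × 2^1 = 6.
  x1=F, x3=T: remaining (x2,x4,x5) ∈ {(T,F,F)} — 1.
  x1=F, x3=F: remaining (x2,x4,x5) ∈ {(T,F,F); (T,T,F)} — 2.
Total: 2 + 6 + 1 + 2 = 11.

11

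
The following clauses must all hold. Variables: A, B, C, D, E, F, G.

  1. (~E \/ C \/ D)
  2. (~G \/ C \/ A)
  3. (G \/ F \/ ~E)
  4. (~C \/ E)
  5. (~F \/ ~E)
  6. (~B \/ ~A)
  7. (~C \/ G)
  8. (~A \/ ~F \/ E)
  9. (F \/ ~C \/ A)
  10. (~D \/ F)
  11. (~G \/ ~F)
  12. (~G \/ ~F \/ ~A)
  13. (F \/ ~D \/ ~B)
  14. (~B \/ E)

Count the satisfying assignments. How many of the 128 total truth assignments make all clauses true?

6

The models are:
  A=0 B=0 C=0 D=0 E=0 F=0 G=0
  A=0 B=0 C=0 D=0 E=0 F=1 G=0
  A=0 B=0 C=0 D=1 E=0 F=1 G=0
  A=1 B=0 C=0 D=0 E=0 F=0 G=0
  A=1 B=0 C=0 D=0 E=0 F=0 G=1
  A=1 B=0 C=1 D=0 E=1 F=0 G=1
That's 6 in total.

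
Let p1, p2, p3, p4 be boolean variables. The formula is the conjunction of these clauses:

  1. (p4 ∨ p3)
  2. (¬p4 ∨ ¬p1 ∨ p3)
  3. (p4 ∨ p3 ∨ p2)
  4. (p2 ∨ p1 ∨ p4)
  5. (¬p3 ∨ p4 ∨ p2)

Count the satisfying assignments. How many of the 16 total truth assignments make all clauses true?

8

Case analysis on p4 and p3:
  p4=1, p3=1: remaining (p1,p2) ∈ {(0,0); (0,1); (1,0); (1,1)} — 4.
  p4=1, p3=0: remaining (p1,p2) ∈ {(0,0); (0,1)} — 2.
  p4=0, p3=1: remaining (p1,p2) ∈ {(0,1); (1,1)} — 2.
  p4=0, p3=0: a clause becomes empty — 0.
Total: 4 + 2 + 2 + 0 = 8.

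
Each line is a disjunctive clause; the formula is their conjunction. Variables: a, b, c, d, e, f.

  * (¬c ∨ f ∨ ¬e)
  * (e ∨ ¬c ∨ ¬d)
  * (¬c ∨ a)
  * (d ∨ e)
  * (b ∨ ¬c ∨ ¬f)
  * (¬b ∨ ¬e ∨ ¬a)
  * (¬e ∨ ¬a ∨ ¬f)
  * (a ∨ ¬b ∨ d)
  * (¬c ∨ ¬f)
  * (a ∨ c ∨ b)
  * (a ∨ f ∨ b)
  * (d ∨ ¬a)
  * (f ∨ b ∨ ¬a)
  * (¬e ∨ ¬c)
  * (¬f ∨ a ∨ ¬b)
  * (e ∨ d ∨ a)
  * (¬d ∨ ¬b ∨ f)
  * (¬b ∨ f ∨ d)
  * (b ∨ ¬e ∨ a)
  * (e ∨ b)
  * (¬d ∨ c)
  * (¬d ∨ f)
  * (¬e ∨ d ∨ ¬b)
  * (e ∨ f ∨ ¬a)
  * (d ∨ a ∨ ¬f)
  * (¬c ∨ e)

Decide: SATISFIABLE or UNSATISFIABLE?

UNSATISFIABLE

a = True:
  propagation gives d=True, c=True, e=True; an empty clause results — contradiction.
a = False:
  propagation gives c=False, b=True, d=True; an empty clause results — contradiction.
Every branch closes, so no satisfying assignment exists.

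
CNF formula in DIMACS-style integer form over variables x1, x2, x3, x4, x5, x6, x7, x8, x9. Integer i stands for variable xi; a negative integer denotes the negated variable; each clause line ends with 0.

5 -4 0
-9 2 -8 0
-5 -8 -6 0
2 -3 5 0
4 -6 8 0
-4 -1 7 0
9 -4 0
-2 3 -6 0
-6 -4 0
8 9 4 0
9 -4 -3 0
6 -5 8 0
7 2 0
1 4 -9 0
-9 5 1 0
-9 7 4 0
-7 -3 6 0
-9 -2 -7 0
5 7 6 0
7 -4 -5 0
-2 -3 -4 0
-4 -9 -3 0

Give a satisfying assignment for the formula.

Branch on x1: take x1 = False.
Branch on x2: take x2 = True.
Set x3 = True and propagate.
  then x4 is forced to False.
  then x9 is forced to False.
  then x8 is forced to True.
For the remaining variables, x5 = True, x6 = False, x7 = False works.
Every clause has at least one true literal under this assignment.

x1 = F, x2 = T, x3 = T, x4 = F, x5 = T, x6 = F, x7 = F, x8 = T, x9 = F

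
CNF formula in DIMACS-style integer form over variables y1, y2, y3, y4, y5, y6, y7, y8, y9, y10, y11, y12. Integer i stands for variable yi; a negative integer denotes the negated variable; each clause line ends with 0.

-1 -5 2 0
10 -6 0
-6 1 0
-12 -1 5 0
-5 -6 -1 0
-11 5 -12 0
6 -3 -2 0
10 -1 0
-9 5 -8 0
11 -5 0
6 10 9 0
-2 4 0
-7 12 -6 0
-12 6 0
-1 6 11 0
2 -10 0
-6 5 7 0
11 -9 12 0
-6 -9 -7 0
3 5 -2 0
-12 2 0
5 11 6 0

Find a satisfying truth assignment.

Pure literal: y4 appears only positively; assign y4 = True.
Pure literal: y8 appears only negated; assign y8 = False.
Set y1 = False and propagate.
  then y6 is forced to False.
  then y12 is forced to False.
For the remaining variables, y2 = False, y3 = True, y5 = False, y7 = False, y9 = True, y10 = False, y11 = True works.

y1=0, y2=0, y3=1, y4=1, y5=0, y6=0, y7=0, y8=0, y9=1, y10=0, y11=1, y12=0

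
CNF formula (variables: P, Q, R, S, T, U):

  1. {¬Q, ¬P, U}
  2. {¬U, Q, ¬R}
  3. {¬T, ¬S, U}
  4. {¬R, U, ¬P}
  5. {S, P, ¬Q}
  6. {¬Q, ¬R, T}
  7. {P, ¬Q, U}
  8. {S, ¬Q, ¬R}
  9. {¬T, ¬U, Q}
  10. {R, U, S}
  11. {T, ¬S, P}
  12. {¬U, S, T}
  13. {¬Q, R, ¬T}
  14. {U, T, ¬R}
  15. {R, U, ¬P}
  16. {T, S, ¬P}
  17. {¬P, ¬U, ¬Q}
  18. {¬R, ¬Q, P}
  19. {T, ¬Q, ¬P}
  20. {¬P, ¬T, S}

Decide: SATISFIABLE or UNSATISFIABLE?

SATISFIABLE

Branch on P: take P = True.
Try Q = False.
Try R = False.
  then U is forced to True.
  then T is forced to False.
  then S is forced to True.
Every clause has at least one true literal under this assignment.
So P = 1, Q = 0, R = 0, S = 1, T = 0, U = 1 is a satisfying assignment.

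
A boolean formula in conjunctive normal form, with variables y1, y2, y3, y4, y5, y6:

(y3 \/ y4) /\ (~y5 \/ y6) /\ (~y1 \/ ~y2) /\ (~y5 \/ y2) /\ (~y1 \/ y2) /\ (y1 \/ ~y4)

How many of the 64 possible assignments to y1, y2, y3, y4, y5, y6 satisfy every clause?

5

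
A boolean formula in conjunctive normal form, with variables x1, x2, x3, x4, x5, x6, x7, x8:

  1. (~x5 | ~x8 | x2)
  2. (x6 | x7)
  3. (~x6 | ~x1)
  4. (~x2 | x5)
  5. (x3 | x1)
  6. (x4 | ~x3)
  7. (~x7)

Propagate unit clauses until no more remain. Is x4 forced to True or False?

(~x7) stands alone — x7 = False.
In (x7 | x6), x7 is now false; x6 must hold, so x6 = True.
From (~x6 | ~x1) and x6 = True: x1 = False.
From (x1 | x3) and x1 = False: x3 = True.
In (~x3 | x4), ~x3 is now false; x4 must hold, so x4 = True.

True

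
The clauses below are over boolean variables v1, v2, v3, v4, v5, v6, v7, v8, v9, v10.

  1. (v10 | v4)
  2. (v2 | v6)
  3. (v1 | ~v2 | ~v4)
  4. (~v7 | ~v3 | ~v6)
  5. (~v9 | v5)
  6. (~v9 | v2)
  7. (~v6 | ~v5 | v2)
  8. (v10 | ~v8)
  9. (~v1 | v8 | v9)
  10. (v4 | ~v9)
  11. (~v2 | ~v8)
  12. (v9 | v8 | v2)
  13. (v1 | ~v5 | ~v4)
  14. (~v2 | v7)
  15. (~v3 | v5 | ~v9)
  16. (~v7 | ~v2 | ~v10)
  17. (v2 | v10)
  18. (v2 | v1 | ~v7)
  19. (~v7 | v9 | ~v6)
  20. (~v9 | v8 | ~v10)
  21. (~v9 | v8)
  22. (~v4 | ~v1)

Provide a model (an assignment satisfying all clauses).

v3 occurs only negated in the remaining clauses — set v3 = False.
Try v1 = False.
Set v2 = False and propagate.
  then v6 is forced to True.
  then v9 is forced to False.
  then v5 is forced to False.
  then v8 is forced to True.
  then v10 is forced to True.
  then v7 is forced to False.
v4 is now unconstrained; take v4 = False.
Every clause has at least one true literal under this assignment.

v1 = False, v2 = False, v3 = False, v4 = False, v5 = False, v6 = True, v7 = False, v8 = True, v9 = False, v10 = True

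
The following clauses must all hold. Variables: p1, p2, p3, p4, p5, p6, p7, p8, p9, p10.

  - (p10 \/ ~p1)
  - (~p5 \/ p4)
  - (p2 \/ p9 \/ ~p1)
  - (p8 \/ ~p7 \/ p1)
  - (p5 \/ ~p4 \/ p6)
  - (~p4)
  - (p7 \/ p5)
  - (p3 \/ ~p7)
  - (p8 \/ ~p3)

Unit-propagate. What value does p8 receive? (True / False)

True

Unit clause (~p4) sets p4 = False.
(p4 \/ ~p5) with p4 = False leaves only ~p5, so p5 = False.
In (p7 \/ p5), p5 is now false; p7 must hold, so p7 = True.
In (p3 \/ ~p7), ~p7 is now false; p3 must hold, so p3 = True.
In (p8 \/ ~p3), ~p3 is now false; p8 must hold, so p8 = True.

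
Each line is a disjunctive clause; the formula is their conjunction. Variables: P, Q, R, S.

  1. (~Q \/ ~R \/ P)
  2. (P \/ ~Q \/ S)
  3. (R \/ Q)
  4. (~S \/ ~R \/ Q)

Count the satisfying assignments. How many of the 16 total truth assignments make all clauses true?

7

The models are:
  P=F Q=F R=T S=F
  P=F Q=T R=F S=T
  P=T Q=F R=T S=F
  P=T Q=T R=F S=F
  P=T Q=T R=F S=T
  P=T Q=T R=T S=F
  P=T Q=T R=T S=T
That's 7 in total.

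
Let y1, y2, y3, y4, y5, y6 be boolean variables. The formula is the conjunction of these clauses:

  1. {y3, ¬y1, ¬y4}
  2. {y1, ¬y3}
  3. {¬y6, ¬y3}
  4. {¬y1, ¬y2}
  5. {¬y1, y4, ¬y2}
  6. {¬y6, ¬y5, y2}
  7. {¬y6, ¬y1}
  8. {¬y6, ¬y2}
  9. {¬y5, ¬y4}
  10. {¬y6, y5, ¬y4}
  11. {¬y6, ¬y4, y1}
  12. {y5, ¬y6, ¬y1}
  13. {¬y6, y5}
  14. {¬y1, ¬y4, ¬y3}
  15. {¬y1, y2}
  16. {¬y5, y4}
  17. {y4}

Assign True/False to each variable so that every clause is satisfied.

y1=False, y2=False, y3=False, y4=True, y5=False, y6=False

Check each clause:
  1. {¬y1, ¬y4, y3} — ¬y1 is true.
  2. {y1, ¬y3} — ¬y3 is true.
  3. {¬y3, ¬y6} — ¬y6 is true.
  4. {¬y2, ¬y1} — ¬y2 is true.
  5. {¬y2, y4, ¬y1} — y4 is true.
  6. {¬y6, y2, ¬y5} — ¬y6 is true.
  7. {¬y1, ¬y6} — ¬y6 is true.
  8. {¬y2, ¬y6} — ¬y6 is true.
  9. {¬y4, ¬y5} — ¬y5 is true.
  10. {¬y6, ¬y4, y5} — ¬y6 is true.
  11. {¬y6, ¬y4, y1} — ¬y6 is true.
  12. {¬y6, y5, ¬y1} — ¬y6 is true.
  13. {y5, ¬y6} — ¬y6 is true.
  14. {¬y4, ¬y1, ¬y3} — ¬y3 is true.
  15. {y2, ¬y1} — ¬y1 is true.
  16. {¬y5, y4} — ¬y5 is true.
  17. {y4} — y4 is true.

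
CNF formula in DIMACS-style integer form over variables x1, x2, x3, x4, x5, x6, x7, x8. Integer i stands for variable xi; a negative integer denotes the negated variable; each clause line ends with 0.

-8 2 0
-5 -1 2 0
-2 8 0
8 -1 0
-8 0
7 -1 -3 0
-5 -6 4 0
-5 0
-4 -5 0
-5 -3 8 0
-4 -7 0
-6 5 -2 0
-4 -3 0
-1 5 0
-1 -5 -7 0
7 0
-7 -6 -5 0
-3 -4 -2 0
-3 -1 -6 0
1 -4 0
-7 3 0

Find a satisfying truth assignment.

x1 = F, x2 = F, x3 = T, x4 = F, x5 = F, x6 = T, x7 = T, x8 = F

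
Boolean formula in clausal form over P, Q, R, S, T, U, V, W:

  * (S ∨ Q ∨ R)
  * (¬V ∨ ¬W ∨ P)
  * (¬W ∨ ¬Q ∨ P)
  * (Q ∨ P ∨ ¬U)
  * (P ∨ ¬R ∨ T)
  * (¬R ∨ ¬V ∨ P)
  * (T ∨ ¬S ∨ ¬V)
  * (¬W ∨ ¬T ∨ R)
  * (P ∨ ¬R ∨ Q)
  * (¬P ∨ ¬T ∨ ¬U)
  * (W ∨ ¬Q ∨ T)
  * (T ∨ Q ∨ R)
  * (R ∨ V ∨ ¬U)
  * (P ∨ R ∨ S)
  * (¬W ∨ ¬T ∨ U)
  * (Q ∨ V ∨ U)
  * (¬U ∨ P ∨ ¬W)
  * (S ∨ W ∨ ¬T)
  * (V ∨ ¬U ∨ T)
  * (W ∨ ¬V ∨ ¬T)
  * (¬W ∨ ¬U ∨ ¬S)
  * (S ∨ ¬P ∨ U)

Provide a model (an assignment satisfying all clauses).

Try P = False.
Branch on Q: take Q = True.
  then W is forced to False.
  then T is forced to True.
  then S is forced to True.
  then V is forced to False.
Branch on R: take R = True.
U is now unconstrained; take U = True.

P=F, Q=T, R=T, S=T, T=T, U=T, V=F, W=F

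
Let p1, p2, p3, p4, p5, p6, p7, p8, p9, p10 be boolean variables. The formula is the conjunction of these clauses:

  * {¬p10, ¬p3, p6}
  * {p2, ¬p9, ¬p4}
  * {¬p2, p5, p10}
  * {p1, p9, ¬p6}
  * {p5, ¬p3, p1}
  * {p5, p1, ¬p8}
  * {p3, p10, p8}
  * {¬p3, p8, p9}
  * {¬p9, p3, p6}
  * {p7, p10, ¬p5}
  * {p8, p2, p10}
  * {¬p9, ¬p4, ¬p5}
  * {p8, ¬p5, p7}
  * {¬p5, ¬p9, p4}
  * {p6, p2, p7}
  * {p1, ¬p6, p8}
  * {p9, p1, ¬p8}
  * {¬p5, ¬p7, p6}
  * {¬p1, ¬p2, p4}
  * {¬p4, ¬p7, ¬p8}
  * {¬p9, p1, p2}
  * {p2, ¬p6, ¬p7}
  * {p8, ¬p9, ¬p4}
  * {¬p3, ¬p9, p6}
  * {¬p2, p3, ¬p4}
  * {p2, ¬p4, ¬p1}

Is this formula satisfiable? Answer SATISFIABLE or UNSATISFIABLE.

SATISFIABLE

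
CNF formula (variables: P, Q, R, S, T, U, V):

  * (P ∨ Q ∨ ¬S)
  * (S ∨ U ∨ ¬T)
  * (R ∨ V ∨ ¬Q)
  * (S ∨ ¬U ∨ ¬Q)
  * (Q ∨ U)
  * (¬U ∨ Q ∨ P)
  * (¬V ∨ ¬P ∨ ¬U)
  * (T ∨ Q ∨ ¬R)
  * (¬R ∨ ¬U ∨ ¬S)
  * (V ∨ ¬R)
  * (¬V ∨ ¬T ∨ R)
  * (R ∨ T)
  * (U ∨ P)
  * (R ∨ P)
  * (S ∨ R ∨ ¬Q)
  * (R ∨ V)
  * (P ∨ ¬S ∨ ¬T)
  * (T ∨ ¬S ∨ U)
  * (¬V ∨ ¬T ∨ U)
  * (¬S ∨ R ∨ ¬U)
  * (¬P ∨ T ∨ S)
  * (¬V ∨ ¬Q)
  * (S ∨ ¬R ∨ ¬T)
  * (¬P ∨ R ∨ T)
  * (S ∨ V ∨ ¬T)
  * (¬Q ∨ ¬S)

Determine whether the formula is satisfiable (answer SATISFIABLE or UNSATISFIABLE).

UNSATISFIABLE

R = True:
  propagation gives V=True, Q=False, U=True, P=True; an empty clause results — contradiction.
R = False:
  propagation gives T=True, V=False; an empty clause results — contradiction.
Every branch closes, so no satisfying assignment exists.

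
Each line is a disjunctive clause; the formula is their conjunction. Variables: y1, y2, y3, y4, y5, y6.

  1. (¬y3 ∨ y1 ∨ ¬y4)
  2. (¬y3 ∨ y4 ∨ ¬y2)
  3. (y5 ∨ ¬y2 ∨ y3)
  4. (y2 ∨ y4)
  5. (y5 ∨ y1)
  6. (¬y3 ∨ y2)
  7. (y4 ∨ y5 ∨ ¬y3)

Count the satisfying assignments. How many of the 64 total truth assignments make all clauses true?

18

Case analysis on y3 and y2:
  y3=T, y2=T: remaining (y1,y4,y5,y6) ∈ {(T,T,F,F); (T,T,F,T); (T,T,T,F); (T,T,T,T)} — 4.
  y3=T, y2=F: a clause becomes empty — 0.
  y3=F, y2=T: forces y5=T; y1, y4, y6 free → 2^3 = 8.
  y3=F, y2=F: y6 free; 3 ways for (y1,y4,y5) × 2^1 = 6.
Total: 4 + 0 + 8 + 6 = 18.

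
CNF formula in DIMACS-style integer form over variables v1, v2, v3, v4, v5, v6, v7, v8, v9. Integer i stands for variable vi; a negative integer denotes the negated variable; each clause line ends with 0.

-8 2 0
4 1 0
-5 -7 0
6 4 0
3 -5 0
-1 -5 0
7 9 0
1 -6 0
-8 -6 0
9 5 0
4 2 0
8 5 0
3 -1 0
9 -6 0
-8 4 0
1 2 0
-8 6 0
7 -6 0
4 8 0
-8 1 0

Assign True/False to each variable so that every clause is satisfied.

v1=False, v2=True, v3=True, v4=True, v5=True, v6=False, v7=False, v8=False, v9=True

Pure literal: v2 appears only positively; assign v2 = True.
Pure literal: v3 appears only positively; assign v3 = True.
Branch on v1: take v1 = False.
  then v4 is forced to True.
  then v6 is forced to False.
  then v8 is forced to False.
  then v5 is forced to True.
  then v7 is forced to False.
  then v9 is forced to True.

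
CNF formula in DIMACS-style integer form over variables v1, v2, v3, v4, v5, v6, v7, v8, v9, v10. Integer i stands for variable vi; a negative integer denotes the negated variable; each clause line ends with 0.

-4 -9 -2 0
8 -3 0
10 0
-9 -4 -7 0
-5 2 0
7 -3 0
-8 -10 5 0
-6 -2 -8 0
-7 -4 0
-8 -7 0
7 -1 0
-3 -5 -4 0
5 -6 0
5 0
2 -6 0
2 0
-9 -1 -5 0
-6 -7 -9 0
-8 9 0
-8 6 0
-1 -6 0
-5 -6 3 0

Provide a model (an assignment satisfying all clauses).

v1 = False, v2 = True, v3 = False, v4 = False, v5 = True, v6 = False, v7 = False, v8 = False, v9 = False, v10 = True

The clause (v10) is unit: v10 must be True.
(v5) is a unit clause, so v5 = True.
Unit propagation: (v2) forces v2 = True.
Pure literal: v1 appears only negated; assign v1 = False.
v4 occurs only negated in the remaining clauses — set v4 = False.
Try v3 = False.
  then v6 is forced to False.
  then v8 is forced to False.
v7, v9 are now unconstrained; take v7 = False, v9 = False.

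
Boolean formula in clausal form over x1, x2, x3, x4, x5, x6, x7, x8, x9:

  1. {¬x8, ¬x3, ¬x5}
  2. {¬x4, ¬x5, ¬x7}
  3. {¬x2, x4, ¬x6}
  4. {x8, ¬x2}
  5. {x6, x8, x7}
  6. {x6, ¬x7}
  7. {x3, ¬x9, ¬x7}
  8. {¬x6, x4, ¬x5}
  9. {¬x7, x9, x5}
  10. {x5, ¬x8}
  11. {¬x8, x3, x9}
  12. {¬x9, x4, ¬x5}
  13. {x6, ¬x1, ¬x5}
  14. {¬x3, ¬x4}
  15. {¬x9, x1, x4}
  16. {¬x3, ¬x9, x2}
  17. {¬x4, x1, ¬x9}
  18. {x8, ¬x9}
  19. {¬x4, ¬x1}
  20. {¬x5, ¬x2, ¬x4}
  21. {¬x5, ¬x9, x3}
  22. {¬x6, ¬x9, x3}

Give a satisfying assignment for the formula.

x1 = True  x2 = False  x3 = True  x4 = False  x5 = False  x6 = True  x7 = False  x8 = False  x9 = False

Try x1 = True.
  then x4 is forced to False.
Set x2 = False and propagate.
Try x3 = True.
  then x9 is forced to False.
The remaining clauses are satisfied by x5 = False, x6 = True, x7 = False, x8 = False.
Every clause has at least one true literal under this assignment.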